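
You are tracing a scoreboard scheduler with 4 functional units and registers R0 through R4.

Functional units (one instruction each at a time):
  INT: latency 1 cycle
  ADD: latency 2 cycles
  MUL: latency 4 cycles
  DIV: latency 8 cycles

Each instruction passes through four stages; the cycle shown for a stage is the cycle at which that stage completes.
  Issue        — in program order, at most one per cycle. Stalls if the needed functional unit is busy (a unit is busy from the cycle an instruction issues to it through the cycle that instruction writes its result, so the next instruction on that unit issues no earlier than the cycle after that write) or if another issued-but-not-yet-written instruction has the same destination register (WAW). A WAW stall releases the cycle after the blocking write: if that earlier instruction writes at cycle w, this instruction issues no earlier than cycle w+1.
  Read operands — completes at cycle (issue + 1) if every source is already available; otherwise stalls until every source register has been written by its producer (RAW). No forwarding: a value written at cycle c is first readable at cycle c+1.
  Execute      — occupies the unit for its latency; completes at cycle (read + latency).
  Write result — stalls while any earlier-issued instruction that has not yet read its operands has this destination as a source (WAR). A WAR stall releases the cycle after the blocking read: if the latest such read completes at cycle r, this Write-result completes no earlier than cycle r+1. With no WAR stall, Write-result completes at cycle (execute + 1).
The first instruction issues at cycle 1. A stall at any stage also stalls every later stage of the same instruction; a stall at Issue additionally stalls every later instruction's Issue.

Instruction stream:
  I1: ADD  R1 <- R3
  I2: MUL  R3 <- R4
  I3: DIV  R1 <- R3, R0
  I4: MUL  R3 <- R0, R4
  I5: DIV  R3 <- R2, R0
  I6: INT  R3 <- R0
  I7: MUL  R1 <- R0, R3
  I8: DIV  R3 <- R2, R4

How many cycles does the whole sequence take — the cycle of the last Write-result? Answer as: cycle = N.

cycle = 44

[1] issue I1 (ADD)
[2] I1 read-ops · issue I2 (MUL)
[3] I2 read-ops
[4] I1 finished on ADD
[5] I1→R1
[6] issue I3 (DIV)
[7] I2 finished on MUL
[8] I2→R3
[9] I3 read-ops · issue I4 (MUL)
[10] I4 read-ops
[14] I4 finished on MUL
[15] I4→R3
[17] I3 finished on DIV
[18] I3→R1
[19] issue I5 (DIV)
[20] I5 read-ops
[28] I5 finished on DIV
[29] I5→R3
[30] issue I6 (INT)
[31] I6 read-ops · issue I7 (MUL)
[32] I6 finished on INT
[33] I6→R3
[34] I7 read-ops · issue I8 (DIV)
[35] I8 read-ops
[38] I7 finished on MUL
[39] I7→R1
[43] I8 finished on DIV
[44] I8→R3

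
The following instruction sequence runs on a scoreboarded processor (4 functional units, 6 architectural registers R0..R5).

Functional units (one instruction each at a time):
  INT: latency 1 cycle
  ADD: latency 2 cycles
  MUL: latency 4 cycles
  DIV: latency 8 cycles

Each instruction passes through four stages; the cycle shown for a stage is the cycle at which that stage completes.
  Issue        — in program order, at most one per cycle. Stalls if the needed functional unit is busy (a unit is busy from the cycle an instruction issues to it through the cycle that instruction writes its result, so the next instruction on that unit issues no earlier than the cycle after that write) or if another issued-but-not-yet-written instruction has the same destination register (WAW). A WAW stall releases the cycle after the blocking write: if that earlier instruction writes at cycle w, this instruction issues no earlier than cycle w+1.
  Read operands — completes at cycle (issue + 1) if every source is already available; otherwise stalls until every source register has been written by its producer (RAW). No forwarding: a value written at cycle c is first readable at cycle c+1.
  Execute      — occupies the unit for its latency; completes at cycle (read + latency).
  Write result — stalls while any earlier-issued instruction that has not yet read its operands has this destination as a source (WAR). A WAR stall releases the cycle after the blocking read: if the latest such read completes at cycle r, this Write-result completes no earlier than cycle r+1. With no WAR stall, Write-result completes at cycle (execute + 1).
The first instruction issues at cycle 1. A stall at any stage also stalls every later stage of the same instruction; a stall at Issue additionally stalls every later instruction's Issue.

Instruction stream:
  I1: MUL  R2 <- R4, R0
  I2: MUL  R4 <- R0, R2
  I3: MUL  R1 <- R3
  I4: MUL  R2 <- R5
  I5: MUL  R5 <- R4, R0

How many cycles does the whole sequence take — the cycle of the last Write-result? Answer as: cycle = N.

  I1 | 1 | 2 | 6 | 7
  I2 | 8 | 9 | 13 | 14   struct: MUL busy until I1 writes@7
  I3 | 15 | 16 | 20 | 21   struct: MUL busy until I2 writes@14
  I4 | 22 | 23 | 27 | 28   struct: MUL busy until I3 writes@21
  I5 | 29 | 30 | 34 | 35   struct: MUL busy until I4 writes@28

cycle = 35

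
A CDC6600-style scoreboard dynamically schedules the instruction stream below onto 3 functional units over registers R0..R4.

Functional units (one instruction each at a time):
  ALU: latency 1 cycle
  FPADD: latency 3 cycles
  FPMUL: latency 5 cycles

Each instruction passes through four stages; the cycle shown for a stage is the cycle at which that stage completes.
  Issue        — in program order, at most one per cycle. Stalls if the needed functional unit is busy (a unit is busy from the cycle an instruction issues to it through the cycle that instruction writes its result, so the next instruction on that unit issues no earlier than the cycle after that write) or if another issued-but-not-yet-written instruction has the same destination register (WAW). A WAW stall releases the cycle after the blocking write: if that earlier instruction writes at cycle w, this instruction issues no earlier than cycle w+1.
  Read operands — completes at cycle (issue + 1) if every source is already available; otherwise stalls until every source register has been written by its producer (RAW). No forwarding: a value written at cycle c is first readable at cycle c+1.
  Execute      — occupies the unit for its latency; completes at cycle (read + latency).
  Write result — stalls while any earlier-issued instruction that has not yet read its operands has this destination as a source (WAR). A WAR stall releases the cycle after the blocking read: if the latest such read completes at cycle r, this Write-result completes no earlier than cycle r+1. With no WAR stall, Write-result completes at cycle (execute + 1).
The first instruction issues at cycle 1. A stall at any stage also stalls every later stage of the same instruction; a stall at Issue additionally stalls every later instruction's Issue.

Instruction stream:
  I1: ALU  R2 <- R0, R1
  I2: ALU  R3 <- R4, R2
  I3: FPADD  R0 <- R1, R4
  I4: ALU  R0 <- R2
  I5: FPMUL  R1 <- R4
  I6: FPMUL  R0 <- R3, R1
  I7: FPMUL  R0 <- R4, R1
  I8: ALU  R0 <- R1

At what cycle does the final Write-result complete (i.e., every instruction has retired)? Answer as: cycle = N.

c1: I1 issues→ALU
c2: I1 reads
c3: I1 exec-done
c4: I1 writes R2
c5: I2 issues→ALU
c6: I2 reads, I3 issues→FPADD
c7: I2 exec-done, I3 reads
c8: I2 writes R3
c10: I3 exec-done
c11: I3 writes R0
c12: I4 issues→ALU
c13: I4 reads, I5 issues→FPMUL
c14: I4 exec-done, I5 reads
c15: I4 writes R0
c19: I5 exec-done
c20: I5 writes R1
c21: I6 issues→FPMUL
c22: I6 reads
c27: I6 exec-done
c28: I6 writes R0
c29: I7 issues→FPMUL
c30: I7 reads
c35: I7 exec-done
c36: I7 writes R0
c37: I8 issues→ALU
c38: I8 reads
c39: I8 exec-done
c40: I8 writes R0

cycle = 40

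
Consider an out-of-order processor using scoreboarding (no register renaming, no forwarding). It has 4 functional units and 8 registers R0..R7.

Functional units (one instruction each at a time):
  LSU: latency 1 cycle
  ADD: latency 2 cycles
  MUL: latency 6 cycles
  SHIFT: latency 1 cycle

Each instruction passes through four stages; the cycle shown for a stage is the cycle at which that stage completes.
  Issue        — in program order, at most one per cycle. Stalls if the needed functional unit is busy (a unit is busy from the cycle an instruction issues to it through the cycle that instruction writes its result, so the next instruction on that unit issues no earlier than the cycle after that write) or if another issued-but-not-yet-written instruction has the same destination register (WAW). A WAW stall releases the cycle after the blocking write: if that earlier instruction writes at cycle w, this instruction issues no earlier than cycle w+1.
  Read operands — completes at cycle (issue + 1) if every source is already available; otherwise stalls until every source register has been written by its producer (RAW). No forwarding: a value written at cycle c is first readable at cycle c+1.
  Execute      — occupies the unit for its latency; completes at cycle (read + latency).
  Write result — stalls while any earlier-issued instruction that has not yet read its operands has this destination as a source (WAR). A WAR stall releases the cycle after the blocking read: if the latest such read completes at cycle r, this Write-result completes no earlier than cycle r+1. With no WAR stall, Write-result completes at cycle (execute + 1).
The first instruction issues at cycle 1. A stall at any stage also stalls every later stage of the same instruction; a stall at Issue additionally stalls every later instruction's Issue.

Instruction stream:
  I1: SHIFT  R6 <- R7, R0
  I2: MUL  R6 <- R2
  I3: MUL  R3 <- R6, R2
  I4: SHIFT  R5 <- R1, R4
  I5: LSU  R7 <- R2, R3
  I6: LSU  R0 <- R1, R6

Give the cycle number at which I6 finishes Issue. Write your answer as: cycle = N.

[I1] 1/2/3/4
[I2] 5/6/12/13  (WAW R6: wait I1 write@4)
[I3] 14/15/21/22  (struct: MUL busy until I2 writes@13)
[I4] 15/16/17/18
[I5] 16/23/24/25  (RAW R3: wait I3 write@22)
[I6] 26/27/28/29  (struct: LSU busy until I5 writes@25)

cycle = 26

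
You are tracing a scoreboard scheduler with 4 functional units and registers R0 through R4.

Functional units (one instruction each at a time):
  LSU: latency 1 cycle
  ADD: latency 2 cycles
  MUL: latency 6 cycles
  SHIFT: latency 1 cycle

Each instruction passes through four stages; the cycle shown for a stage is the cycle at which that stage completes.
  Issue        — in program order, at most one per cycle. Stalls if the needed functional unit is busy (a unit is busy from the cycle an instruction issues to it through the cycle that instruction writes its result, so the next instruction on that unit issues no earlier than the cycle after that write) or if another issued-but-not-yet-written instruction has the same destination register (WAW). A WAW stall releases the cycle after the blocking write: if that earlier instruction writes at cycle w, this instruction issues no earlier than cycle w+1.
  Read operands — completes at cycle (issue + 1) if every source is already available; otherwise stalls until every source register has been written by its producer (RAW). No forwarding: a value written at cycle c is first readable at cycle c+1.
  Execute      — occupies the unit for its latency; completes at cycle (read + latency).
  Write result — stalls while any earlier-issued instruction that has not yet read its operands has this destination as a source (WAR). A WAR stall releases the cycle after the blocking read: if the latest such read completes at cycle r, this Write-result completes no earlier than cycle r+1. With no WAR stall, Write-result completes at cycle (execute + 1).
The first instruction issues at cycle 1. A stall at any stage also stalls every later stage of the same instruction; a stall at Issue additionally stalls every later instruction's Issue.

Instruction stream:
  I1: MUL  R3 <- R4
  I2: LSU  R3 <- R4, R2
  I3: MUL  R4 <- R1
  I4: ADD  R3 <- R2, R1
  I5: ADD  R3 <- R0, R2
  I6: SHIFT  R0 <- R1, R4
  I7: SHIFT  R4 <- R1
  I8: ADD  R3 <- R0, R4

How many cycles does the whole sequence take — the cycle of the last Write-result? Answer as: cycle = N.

cycle = 31

I1: IS=1 RO=2 EX=8 WR=9
I2: IS=10 RO=11 EX=12 WR=13  [WAW R3: wait I1 write@9]
I3: IS=11 RO=12 EX=18 WR=19
I4: IS=14 RO=15 EX=17 WR=18  [WAW R3: wait I2 write@13]
I5: IS=19 RO=20 EX=22 WR=23  [struct: ADD busy until I4 writes@18]
I6: IS=20 RO=21 EX=22 WR=23
I7: IS=24 RO=25 EX=26 WR=27  [struct: SHIFT busy until I6 writes@23]
I8: IS=25 RO=28 EX=30 WR=31  [RAW R4: wait I7 write@27]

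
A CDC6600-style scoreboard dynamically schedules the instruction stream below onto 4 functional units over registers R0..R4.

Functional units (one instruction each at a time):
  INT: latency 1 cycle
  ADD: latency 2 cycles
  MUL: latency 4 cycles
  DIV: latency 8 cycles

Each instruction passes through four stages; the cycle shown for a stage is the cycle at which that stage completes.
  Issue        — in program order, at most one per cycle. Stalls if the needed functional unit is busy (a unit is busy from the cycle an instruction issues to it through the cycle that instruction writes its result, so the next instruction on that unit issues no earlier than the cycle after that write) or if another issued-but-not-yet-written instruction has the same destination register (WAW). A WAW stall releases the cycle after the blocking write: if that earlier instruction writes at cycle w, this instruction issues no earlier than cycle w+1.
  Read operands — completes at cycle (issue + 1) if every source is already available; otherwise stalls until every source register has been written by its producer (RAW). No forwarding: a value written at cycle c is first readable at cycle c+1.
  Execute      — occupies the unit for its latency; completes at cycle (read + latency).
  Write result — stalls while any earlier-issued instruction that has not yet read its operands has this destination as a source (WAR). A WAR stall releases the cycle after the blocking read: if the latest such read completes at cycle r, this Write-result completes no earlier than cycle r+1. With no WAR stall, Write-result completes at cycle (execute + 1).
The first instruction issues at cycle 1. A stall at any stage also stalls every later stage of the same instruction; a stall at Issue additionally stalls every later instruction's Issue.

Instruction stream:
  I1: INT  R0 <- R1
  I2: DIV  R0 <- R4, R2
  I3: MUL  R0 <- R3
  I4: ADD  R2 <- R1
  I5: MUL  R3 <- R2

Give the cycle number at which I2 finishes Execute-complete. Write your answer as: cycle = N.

cycle 1: I1 issues→INT
cycle 2: I1 reads
cycle 3: I1 exec-done
cycle 4: I1 writes R0
cycle 5: I2 issues→DIV
cycle 6: I2 reads
cycle 14: I2 exec-done
cycle 15: I2 writes R0
cycle 16: I3 issues→MUL
cycle 17: I3 reads | I4 issues→ADD
cycle 18: I4 reads
cycle 20: I4 exec-done
cycle 21: I3 exec-done | I4 writes R2
cycle 22: I3 writes R0
cycle 23: I5 issues→MUL
cycle 24: I5 reads
cycle 28: I5 exec-done
cycle 29: I5 writes R3

cycle = 14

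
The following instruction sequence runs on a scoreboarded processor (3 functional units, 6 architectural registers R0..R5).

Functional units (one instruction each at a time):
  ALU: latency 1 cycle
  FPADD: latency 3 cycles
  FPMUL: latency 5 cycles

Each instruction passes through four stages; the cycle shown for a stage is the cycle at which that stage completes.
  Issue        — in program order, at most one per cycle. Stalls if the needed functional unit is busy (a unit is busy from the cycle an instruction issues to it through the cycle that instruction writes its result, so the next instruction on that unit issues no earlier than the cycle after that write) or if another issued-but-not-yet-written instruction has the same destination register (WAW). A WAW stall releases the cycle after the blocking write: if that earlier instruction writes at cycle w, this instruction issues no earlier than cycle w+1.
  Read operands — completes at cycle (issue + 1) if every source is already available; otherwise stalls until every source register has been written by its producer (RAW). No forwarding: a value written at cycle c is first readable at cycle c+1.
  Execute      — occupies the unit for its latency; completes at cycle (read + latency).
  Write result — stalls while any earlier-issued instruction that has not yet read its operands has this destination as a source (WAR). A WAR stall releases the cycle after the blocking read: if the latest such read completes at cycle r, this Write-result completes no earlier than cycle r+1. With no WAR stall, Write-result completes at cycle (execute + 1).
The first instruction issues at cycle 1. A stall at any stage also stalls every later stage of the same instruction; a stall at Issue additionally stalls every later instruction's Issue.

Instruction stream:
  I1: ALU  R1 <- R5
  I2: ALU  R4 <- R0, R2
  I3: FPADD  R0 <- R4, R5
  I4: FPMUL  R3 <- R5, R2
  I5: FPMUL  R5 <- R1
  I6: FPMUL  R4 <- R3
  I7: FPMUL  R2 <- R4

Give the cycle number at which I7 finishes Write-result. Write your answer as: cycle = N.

cycle = 38

1) issue 1, read 2, done 3, write 4
2) issue 5, read 6, done 7, write 8  <struct: ALU busy until I1 writes@4>
3) issue 6, read 9, done 12, write 13  <RAW R4: wait I2 write@8>
4) issue 7, read 8, done 13, write 14
5) issue 15, read 16, done 21, write 22  <struct: FPMUL busy until I4 writes@14>
6) issue 23, read 24, done 29, write 30  <struct: FPMUL busy until I5 writes@22>
7) issue 31, read 32, done 37, write 38  <struct: FPMUL busy until I6 writes@30>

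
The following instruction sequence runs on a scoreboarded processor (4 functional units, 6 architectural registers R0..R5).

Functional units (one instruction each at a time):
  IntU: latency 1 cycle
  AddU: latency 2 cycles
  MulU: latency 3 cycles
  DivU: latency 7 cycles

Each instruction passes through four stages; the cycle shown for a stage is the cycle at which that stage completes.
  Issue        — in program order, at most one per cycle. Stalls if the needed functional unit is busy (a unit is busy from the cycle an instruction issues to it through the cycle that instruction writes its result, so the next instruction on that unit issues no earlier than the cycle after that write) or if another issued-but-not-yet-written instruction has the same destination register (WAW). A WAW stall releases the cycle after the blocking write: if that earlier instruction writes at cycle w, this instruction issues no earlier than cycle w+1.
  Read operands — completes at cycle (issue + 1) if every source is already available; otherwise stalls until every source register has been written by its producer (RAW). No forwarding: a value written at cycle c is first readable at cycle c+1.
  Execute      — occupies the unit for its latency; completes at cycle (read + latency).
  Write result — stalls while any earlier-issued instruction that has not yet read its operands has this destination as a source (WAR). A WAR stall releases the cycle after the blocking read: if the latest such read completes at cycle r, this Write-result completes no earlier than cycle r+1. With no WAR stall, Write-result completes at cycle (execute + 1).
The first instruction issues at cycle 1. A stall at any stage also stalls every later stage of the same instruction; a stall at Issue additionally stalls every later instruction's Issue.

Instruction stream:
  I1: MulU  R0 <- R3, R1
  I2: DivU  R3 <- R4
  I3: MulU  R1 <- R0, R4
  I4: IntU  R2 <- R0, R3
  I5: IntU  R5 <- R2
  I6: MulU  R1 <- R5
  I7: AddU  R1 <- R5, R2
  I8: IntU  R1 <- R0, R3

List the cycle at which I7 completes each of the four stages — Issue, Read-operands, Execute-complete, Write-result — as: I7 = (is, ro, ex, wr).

I7 = (24, 25, 27, 28)

cycle 1: issue I1 (MulU)
cycle 2: I1 read-ops | issue I2 (DivU)
cycle 3: I2 read-ops
cycle 5: I1 finished on MulU
cycle 6: I1→R0
cycle 7: issue I3 (MulU)
cycle 8: I3 read-ops | issue I4 (IntU)
cycle 10: I2 finished on DivU
cycle 11: I2→R3 | I3 finished on MulU
cycle 12: I3→R1 | I4 read-ops
cycle 13: I4 finished on IntU
cycle 14: I4→R2
cycle 15: issue I5 (IntU)
cycle 16: I5 read-ops | issue I6 (MulU)
cycle 17: I5 finished on IntU
cycle 18: I5→R5
cycle 19: I6 read-ops
cycle 22: I6 finished on MulU
cycle 23: I6→R1
cycle 24: issue I7 (AddU)
cycle 25: I7 read-ops
cycle 27: I7 finished on AddU
cycle 28: I7→R1
cycle 29: issue I8 (IntU)
cycle 30: I8 read-ops
cycle 31: I8 finished on IntU
cycle 32: I8→R1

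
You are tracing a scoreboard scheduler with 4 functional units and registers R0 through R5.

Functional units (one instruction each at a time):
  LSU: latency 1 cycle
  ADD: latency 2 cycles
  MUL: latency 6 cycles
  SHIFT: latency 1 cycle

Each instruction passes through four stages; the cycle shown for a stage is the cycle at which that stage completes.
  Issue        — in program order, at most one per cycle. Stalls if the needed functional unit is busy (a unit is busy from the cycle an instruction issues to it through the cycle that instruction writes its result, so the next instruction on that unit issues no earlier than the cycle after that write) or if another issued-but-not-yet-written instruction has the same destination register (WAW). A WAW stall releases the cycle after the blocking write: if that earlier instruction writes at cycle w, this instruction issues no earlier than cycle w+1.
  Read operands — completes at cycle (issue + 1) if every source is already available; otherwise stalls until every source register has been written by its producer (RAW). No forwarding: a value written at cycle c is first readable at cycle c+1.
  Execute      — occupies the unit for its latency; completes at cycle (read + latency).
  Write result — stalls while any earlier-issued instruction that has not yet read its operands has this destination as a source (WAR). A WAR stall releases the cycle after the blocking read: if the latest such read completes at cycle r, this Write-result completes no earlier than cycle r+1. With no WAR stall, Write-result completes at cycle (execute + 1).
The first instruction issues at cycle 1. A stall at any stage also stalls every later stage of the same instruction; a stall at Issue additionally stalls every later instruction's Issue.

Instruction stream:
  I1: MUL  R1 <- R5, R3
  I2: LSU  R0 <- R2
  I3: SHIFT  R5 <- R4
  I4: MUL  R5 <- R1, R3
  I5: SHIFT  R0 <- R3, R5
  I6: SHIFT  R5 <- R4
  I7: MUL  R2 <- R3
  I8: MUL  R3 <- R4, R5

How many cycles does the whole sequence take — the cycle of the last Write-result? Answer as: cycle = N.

I1 -> (1, 2, 8, 9)
I2 -> (2, 3, 4, 5)
I3 -> (3, 4, 5, 6)
I4 -> (10, 11, 17, 18)  // struct: MUL busy until I1 writes@9
I5 -> (11, 19, 20, 21)  // RAW R5: wait I4 write@18
I6 -> (22, 23, 24, 25)  // struct: SHIFT busy until I5 writes@21
I7 -> (23, 24, 30, 31)
I8 -> (32, 33, 39, 40)  // struct: MUL busy until I7 writes@31

cycle = 40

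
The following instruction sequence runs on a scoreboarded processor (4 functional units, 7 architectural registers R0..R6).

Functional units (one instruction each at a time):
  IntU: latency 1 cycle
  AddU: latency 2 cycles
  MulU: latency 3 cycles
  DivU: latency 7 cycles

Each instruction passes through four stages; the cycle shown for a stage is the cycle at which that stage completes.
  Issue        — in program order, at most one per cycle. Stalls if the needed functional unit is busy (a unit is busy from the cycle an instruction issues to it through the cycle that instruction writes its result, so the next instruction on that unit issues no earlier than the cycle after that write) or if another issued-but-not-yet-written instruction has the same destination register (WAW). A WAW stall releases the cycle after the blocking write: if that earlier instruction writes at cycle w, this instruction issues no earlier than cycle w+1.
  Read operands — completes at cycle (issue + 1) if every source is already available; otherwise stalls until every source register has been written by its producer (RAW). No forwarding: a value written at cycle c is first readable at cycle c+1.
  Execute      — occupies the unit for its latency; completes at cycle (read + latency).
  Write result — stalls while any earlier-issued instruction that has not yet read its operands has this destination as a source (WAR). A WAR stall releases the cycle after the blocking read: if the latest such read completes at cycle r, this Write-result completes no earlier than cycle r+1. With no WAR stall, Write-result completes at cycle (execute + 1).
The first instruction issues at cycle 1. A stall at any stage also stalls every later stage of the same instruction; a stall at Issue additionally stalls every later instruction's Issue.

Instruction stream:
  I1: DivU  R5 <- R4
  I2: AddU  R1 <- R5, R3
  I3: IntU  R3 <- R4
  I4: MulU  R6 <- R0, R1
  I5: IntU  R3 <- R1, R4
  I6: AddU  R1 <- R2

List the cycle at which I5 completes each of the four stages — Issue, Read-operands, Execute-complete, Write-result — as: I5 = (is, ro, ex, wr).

I5 = (13, 15, 16, 17)

[1] I1→DivU
[2] I1 RO | I2→AddU
[3] I3→IntU
[4] I3 RO | I4→MulU
[5] I3 EX
[9] I1 EX
[10] I1 WR R5
[11] I2 RO
[12] I3 WR R3
[13] I2 EX | I5→IntU
[14] I2 WR R1
[15] I4 RO | I5 RO | I6→AddU
[16] I5 EX | I6 RO
[17] I5 WR R3
[18] I4 EX | I6 EX
[19] I4 WR R6 | I6 WR R1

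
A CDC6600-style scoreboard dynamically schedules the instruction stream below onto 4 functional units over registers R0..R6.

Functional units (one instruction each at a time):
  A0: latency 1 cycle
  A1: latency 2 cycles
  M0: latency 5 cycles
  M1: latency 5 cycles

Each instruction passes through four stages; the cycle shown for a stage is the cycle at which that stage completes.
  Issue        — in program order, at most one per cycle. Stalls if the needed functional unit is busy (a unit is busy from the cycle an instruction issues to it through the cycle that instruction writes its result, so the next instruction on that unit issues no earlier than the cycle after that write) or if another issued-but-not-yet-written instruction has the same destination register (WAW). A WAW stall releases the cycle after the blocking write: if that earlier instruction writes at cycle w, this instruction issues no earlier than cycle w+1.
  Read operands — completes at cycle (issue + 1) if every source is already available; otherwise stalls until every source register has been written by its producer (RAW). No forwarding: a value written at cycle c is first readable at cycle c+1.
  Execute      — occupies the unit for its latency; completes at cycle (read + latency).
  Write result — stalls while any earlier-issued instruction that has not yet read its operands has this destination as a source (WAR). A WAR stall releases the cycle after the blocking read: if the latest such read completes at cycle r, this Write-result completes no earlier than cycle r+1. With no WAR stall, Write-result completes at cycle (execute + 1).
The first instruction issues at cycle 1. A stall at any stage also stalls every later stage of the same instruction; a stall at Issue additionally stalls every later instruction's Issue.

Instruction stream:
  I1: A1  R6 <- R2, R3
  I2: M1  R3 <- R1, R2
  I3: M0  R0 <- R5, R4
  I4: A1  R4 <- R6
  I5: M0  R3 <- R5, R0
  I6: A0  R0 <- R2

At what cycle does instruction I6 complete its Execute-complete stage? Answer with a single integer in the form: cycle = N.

I1  is:1  ro:2  ex:4  wr:5
I2  is:2  ro:3  ex:8  wr:9
I3  is:3  ro:4  ex:9  wr:10
I4  is:6  ro:7  ex:9  wr:10  — struct: A1 busy until I1 writes@5
I5  is:11  ro:12  ex:17  wr:18  — struct: M0 busy until I3 writes@10
I6  is:12  ro:13  ex:14  wr:15

cycle = 14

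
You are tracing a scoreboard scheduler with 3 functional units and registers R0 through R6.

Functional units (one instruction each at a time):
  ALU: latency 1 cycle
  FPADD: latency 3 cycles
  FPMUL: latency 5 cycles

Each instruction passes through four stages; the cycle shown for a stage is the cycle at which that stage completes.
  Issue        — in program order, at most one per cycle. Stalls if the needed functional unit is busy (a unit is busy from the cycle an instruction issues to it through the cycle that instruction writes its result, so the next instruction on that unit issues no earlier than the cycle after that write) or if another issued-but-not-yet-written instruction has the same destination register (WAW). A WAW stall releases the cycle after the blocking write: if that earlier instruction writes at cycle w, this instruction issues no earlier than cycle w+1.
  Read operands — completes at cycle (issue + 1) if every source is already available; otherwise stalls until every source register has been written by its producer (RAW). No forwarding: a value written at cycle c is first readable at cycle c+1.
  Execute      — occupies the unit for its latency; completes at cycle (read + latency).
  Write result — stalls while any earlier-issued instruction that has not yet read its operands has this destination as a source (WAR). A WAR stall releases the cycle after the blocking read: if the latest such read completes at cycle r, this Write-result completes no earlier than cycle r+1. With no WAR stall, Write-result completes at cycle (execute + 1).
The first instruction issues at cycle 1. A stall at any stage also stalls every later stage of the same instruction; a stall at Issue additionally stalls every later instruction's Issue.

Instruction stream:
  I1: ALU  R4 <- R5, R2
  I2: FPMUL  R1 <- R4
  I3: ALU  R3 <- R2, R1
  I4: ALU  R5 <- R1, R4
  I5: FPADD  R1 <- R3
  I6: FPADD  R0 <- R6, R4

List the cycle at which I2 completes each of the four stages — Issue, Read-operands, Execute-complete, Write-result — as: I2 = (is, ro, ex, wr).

I2 = (2, 5, 10, 11)

[I1] 1/2/3/4
[I2] 2/5/10/11  (RAW R4: wait I1 write@4)
[I3] 5/12/13/14  (struct: ALU busy until I1 writes@4; RAW R1: wait I2 write@11)
[I4] 15/16/17/18  (struct: ALU busy until I3 writes@14)
[I5] 16/17/20/21
[I6] 22/23/26/27  (struct: FPADD busy until I5 writes@21)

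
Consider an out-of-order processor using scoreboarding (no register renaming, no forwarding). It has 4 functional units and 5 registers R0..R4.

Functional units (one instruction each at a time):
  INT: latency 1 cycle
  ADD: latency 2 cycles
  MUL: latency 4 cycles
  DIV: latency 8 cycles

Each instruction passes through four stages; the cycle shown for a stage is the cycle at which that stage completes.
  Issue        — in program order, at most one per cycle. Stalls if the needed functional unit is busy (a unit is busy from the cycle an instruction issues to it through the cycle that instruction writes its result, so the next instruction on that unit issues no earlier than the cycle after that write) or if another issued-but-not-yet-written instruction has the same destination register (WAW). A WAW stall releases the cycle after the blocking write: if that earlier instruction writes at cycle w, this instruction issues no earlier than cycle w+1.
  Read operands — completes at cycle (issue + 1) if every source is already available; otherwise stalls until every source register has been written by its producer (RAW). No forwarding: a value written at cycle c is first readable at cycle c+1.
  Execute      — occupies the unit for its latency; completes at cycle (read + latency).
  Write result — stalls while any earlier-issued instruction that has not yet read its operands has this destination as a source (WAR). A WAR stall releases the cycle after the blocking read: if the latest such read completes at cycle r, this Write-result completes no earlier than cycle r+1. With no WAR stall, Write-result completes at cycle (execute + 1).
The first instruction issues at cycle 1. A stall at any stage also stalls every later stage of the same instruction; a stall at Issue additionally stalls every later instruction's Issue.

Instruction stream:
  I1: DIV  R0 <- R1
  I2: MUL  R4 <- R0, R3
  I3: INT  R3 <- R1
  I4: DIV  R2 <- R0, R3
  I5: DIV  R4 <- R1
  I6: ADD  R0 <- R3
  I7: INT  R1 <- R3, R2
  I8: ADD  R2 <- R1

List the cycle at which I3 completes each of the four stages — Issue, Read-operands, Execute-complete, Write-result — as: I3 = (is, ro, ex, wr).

c1: I1 dispatched to DIV
c2: I1 operands ready, I2 dispatched to MUL
c3: I3 dispatched to INT
c4: I3 operands ready
c5: I3 complete
c10: I1 complete
c11: R0←I1
c12: I2 operands ready, I4 dispatched to DIV
c13: R3←I3
c14: I4 operands ready
c16: I2 complete
c17: R4←I2
c22: I4 complete
c23: R2←I4
c24: I5 dispatched to DIV
c25: I5 operands ready, I6 dispatched to ADD
c26: I6 operands ready, I7 dispatched to INT
c27: I7 operands ready
c28: I6 complete, I7 complete
c29: R0←I6, R1←I7
c30: I8 dispatched to ADD
c31: I8 operands ready
c33: I5 complete, I8 complete
c34: R4←I5, R2←I8

I3 = (3, 4, 5, 13)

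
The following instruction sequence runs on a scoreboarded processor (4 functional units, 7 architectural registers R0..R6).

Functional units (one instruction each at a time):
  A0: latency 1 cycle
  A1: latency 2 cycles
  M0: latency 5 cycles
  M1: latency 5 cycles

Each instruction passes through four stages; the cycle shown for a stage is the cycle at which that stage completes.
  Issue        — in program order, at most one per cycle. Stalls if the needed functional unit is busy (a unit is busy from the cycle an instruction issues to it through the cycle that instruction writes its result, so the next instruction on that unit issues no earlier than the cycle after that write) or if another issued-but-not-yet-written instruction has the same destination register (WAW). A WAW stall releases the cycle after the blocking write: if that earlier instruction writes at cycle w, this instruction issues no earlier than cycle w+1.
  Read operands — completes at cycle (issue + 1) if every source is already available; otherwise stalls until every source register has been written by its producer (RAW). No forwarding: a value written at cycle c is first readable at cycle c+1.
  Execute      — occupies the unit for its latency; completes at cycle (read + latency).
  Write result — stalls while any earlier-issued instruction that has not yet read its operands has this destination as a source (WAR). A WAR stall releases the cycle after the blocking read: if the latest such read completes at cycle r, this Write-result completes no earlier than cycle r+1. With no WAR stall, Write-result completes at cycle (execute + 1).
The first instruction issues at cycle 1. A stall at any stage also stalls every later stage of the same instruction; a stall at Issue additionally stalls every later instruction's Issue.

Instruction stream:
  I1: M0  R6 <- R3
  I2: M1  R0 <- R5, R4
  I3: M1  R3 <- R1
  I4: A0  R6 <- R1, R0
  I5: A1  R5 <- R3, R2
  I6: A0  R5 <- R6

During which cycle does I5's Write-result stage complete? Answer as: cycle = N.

cycle = 21

c1: issue I1 (M0)
c2: I1 read-ops; issue I2 (M1)
c3: I2 read-ops
c7: I1 finished on M0
c8: I1→R6; I2 finished on M1
c9: I2→R0
c10: issue I3 (M1)
c11: I3 read-ops; issue I4 (A0)
c12: I4 read-ops; issue I5 (A1)
c13: I4 finished on A0
c14: I4→R6
c16: I3 finished on M1
c17: I3→R3
c18: I5 read-ops
c20: I5 finished on A1
c21: I5→R5
c22: issue I6 (A0)
c23: I6 read-ops
c24: I6 finished on A0
c25: I6→R5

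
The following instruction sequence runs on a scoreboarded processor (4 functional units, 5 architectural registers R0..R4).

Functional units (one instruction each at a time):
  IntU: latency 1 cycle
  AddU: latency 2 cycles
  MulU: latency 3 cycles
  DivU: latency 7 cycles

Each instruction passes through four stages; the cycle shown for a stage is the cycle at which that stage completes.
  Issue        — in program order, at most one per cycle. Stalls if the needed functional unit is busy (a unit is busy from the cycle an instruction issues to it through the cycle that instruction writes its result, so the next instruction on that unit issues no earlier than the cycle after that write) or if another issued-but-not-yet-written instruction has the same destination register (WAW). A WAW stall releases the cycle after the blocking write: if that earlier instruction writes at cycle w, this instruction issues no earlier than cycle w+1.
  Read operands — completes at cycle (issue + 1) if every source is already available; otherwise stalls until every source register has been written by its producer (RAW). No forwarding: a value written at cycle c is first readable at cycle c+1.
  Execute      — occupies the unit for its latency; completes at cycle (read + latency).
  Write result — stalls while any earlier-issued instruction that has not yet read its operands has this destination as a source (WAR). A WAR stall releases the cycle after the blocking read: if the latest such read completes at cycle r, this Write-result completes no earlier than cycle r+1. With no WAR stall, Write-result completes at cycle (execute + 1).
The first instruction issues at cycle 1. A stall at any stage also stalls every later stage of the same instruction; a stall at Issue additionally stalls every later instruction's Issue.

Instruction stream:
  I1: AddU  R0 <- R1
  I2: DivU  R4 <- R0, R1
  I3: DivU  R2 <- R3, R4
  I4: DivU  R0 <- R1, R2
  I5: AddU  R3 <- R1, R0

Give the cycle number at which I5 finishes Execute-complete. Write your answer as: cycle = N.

I1 -> (1, 2, 4, 5)
I2 -> (2, 6, 13, 14)  // RAW R0: wait I1 write@5
I3 -> (15, 16, 23, 24)  // struct: DivU busy until I2 writes@14
I4 -> (25, 26, 33, 34)  // struct: DivU busy until I3 writes@24
I5 -> (26, 35, 37, 38)  // RAW R0: wait I4 write@34

cycle = 37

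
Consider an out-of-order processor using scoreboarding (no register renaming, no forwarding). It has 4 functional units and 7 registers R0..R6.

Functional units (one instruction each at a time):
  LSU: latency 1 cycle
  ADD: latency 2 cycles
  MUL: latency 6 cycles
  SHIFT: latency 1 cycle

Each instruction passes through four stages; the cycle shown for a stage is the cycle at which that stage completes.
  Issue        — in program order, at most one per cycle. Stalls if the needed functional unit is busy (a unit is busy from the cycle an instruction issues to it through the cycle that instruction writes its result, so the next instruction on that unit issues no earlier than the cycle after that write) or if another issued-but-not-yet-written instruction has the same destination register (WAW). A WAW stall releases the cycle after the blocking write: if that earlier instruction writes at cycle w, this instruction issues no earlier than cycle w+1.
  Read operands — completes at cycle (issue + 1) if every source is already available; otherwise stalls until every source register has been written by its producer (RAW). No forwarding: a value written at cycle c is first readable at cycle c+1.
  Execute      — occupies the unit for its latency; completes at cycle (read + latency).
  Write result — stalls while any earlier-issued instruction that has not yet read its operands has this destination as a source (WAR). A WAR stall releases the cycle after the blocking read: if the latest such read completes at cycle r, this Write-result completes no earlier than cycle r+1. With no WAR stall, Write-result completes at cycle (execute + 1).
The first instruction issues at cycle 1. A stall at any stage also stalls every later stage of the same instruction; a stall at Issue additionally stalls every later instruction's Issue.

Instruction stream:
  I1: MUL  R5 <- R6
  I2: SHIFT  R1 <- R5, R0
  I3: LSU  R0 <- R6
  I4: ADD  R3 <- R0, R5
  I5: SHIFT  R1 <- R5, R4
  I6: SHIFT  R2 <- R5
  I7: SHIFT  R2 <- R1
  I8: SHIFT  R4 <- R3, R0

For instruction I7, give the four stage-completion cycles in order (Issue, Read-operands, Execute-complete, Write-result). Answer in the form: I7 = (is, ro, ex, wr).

I7 = (21, 22, 23, 24)

cycle 1: issue I1 (MUL)
cycle 2: I1 read-ops, issue I2 (SHIFT)
cycle 3: issue I3 (LSU)
cycle 4: I3 read-ops, issue I4 (ADD)
cycle 5: I3 finished on LSU
cycle 8: I1 finished on MUL
cycle 9: I1→R5
cycle 10: I2 read-ops
cycle 11: I2 finished on SHIFT, I3→R0
cycle 12: I2→R1, I4 read-ops
cycle 13: issue I5 (SHIFT)
cycle 14: I4 finished on ADD, I5 read-ops
cycle 15: I4→R3, I5 finished on SHIFT
cycle 16: I5→R1
cycle 17: issue I6 (SHIFT)
cycle 18: I6 read-ops
cycle 19: I6 finished on SHIFT
cycle 20: I6→R2
cycle 21: issue I7 (SHIFT)
cycle 22: I7 read-ops
cycle 23: I7 finished on SHIFT
cycle 24: I7→R2
cycle 25: issue I8 (SHIFT)
cycle 26: I8 read-ops
cycle 27: I8 finished on SHIFT
cycle 28: I8→R4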